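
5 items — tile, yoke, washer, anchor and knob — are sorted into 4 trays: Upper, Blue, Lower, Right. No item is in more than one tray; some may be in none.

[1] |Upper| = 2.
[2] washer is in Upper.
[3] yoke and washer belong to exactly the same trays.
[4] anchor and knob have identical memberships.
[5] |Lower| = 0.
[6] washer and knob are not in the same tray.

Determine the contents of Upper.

From (2): washer ∈ Upper.
(3): yoke matches washer: yoke ∈ Upper.
(5): Lower already has 0, so the rest are out.
(6): knob ∉ Upper.
(1): Upper already has 2, so the rest are out.

Upper = {washer, yoke}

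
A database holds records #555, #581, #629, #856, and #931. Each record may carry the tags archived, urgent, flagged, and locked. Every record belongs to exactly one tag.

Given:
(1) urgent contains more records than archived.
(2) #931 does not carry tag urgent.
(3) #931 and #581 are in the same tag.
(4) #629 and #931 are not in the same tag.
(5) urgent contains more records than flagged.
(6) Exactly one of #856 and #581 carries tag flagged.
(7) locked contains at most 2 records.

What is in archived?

archived = {}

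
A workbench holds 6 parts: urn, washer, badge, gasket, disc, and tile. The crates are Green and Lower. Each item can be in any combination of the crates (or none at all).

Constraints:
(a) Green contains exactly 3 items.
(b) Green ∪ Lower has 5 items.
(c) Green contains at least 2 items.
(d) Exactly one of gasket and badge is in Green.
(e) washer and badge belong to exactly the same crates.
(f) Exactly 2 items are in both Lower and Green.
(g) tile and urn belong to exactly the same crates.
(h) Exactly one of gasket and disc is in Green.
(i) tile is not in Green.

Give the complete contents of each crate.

Green = {badge, disc, washer}; Lower = {badge, tile, urn, washer}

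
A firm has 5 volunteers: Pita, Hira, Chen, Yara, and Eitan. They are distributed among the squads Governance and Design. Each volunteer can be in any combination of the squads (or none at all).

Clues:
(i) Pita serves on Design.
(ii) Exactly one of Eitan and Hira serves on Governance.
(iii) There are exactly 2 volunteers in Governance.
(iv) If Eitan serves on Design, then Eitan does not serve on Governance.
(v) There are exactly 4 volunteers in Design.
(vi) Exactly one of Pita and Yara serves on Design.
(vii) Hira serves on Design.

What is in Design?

From (i): Pita ∈ Design.
From (vii): Hira ∈ Design.
(vi) (exactly one): Yara ∉ Design.
(v): only 4 candidates remain for Design, so all are in.
(iv): Eitan ∉ Governance.
(ii) (exactly one): Hira ∈ Governance.

Design = {Chen, Eitan, Hira, Pita}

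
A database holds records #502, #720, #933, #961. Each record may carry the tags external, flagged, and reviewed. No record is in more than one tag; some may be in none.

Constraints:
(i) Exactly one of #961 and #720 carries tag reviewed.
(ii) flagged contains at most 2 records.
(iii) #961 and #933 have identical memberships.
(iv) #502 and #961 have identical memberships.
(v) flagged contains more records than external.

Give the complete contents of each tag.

external = {}; flagged = {#720}; reviewed = {#502, #933, #961}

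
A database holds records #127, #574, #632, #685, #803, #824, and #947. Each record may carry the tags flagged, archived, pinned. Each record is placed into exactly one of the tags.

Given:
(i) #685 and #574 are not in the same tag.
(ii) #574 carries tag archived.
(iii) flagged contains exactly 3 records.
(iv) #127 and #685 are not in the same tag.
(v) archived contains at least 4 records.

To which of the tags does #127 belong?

#127: archived

From (ii): #574 ∈ archived.
(i): #685 ∉ archived.
Suppose #127 ∈ flagged: no assignment then satisfies all the clues, so #127 ∉ flagged.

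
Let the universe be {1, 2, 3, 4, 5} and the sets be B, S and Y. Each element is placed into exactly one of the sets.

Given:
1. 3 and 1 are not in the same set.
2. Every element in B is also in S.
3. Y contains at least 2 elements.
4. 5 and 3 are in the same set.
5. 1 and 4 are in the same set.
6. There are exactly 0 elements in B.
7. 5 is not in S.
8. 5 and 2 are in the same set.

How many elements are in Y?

3

From (7): 5 ∉ S.
(2) contrapositive: 5 ∉ B.
(4): 3 matches 5: 3 ∉ B.
(4): 3 matches 5: 3 ∉ S.
(6): B already has 0, so the rest are out.
(8): 2 matches 5: 2 ∉ S.
Only one set left: 2 ∈ Y.
Only one set left: 3 ∈ Y.
Only one set left: 5 ∈ Y.
(1): 1 ∉ Y.
(5): 4 matches 1: 4 ∉ Y.
Only one set left: 4 ∈ S.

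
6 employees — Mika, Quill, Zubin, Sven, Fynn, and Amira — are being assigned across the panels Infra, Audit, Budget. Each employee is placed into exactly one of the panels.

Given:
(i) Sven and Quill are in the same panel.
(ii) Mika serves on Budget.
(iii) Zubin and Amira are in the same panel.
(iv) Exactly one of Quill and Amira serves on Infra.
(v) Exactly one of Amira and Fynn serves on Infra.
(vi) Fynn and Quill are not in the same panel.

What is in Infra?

Infra = {Amira, Zubin}

From (ii): Mika ∈ Budget.
Suppose Quill ∈ Infra: no assignment then satisfies all the clues, so Quill ∉ Infra.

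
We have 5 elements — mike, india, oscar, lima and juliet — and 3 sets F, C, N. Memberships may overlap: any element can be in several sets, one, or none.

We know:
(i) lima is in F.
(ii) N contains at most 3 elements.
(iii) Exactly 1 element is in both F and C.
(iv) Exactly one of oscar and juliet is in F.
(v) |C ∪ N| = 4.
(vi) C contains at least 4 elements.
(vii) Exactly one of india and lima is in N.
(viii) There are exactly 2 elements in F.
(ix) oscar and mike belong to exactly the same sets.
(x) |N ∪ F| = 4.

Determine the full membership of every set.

F = {juliet, lima}; C = {india, lima, mike, oscar}; N = {lima, mike, oscar}

From (i): lima ∈ F.
Suppose mike ∈ F: no assignment then satisfies all the clues, so mike ∉ F.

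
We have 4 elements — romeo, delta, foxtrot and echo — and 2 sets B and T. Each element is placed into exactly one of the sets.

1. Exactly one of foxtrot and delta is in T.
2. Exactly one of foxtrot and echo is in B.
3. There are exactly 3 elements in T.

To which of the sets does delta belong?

delta: T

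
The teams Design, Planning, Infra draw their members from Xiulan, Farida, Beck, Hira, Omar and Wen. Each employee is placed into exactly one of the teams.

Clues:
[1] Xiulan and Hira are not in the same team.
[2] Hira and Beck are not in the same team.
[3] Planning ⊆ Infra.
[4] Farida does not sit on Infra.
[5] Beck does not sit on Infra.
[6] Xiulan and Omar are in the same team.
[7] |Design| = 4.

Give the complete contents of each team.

From (4): Farida ∉ Infra.
From (5): Beck ∉ Infra.
(3) contrapositive: Farida ∉ Planning.
(3) contrapositive: Beck ∉ Planning.
Only one team left: Farida ∈ Design.
Only one team left: Beck ∈ Design.
(2): Hira ∉ Design.
Suppose Xiulan ∉ Design: no assignment then satisfies all the clues, so Xiulan ∈ Design.

Design = {Beck, Farida, Omar, Xiulan}; Planning = {}; Infra = {Hira, Wen}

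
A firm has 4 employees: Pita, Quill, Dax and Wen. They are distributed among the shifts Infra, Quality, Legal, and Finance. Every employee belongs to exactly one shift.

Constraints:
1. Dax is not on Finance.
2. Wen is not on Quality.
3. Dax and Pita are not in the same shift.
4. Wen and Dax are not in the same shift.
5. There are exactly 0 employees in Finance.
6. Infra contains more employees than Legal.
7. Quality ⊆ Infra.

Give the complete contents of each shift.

Infra = {Pita, Quill, Wen}; Quality = {}; Legal = {Dax}; Finance = {}

From (1): Dax ∉ Finance.
From (2): Wen ∉ Quality.
(5): Finance already has 0, so the rest are out.
Suppose Pita ∉ Infra: no assignment then satisfies all the clues, so Pita ∈ Infra.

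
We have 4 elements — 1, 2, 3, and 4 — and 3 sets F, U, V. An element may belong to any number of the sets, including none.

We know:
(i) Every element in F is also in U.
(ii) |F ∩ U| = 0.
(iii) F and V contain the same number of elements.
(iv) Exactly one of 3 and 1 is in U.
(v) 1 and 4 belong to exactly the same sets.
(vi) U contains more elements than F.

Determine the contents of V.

V = {}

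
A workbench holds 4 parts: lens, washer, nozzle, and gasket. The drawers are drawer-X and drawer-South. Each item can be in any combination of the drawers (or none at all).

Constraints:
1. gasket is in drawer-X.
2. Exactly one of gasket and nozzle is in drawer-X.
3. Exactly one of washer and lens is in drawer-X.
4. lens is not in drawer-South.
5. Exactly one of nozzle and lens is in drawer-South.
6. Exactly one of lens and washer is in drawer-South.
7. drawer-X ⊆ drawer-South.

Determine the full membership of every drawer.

From (1): gasket ∈ drawer-X.
From (4): lens ∉ drawer-South.
(2) (exactly one): nozzle ∉ drawer-X.
(5) (exactly one): nozzle ∈ drawer-South.
(6) (exactly one): washer ∈ drawer-South.
(7) contrapositive: lens ∉ drawer-X.
(7) with gasket ∈ drawer-X: gasket ∈ drawer-South.
(3) (exactly one): washer ∈ drawer-X.

drawer-X = {gasket, washer}; drawer-South = {gasket, nozzle, washer}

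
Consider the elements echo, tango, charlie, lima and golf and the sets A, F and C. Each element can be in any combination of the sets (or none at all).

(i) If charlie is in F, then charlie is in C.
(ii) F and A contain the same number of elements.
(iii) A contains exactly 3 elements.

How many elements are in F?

3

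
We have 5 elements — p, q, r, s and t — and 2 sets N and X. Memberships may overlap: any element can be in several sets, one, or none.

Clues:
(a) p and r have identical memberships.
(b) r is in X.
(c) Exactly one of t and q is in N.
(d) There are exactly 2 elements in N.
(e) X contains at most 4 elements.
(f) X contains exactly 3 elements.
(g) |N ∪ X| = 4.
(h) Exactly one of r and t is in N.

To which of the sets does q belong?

q: none

From (b): r ∈ X.
(a): p matches r: p ∈ X.
Suppose q ∈ N: no assignment then satisfies all the clues, so q ∉ N.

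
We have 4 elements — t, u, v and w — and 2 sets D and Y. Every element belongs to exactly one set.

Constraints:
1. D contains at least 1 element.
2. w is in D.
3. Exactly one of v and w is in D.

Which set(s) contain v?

From (2): w ∈ D.
(3) (exactly one): v ∉ D.
Only one set left: v ∈ Y.

v: Y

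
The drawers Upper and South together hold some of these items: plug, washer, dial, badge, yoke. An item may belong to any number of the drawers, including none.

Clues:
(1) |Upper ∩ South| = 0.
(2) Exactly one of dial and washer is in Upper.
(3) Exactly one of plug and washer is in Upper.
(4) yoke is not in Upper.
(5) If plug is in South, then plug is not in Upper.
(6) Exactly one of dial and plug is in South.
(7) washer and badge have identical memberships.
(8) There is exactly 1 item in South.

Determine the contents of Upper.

Upper = {badge, washer}

From (4): yoke ∉ Upper.
Suppose plug ∈ Upper: no assignment then satisfies all the clues, so plug ∉ Upper.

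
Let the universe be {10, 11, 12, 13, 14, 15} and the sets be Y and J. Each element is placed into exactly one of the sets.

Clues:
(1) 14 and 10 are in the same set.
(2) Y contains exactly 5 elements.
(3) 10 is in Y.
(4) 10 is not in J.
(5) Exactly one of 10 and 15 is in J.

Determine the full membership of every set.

Y = {10, 11, 12, 13, 14}; J = {15}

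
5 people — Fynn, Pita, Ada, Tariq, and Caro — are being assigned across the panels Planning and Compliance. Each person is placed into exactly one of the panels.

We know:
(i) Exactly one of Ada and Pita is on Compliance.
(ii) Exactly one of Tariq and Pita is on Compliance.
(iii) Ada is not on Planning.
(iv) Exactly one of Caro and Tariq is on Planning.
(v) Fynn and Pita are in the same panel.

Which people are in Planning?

Planning = {Caro, Fynn, Pita}

From (iii): Ada ∉ Planning.
Only one panel left: Ada ∈ Compliance.
(i) (exactly one): Pita ∉ Compliance.
(ii) (exactly one): Tariq ∈ Compliance.
(iv) (exactly one): Caro ∈ Planning.
(v): Fynn matches Pita: Fynn ∉ Compliance.
Only one panel left: Fynn ∈ Planning.
Only one panel left: Pita ∈ Planning.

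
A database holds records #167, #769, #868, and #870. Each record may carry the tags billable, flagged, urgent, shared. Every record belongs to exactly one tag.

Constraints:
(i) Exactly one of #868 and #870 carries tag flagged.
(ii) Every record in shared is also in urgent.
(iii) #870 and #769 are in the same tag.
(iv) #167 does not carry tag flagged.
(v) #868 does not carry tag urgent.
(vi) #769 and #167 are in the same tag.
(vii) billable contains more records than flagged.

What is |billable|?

3

From (iv): #167 ∉ flagged.
From (v): #868 ∉ urgent.
(ii) contrapositive: #868 ∉ shared.
(vi): #769 matches #167: #769 ∉ flagged.
(iii): #870 matches #769: #870 ∉ flagged.
(i) (exactly one): #868 ∈ flagged.
Suppose #167 ∉ billable: no assignment then satisfies all the clues, so #167 ∈ billable.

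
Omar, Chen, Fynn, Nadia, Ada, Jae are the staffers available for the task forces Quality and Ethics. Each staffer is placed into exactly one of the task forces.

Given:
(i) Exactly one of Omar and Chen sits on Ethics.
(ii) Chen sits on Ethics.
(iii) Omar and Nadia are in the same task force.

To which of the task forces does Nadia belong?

From (ii): Chen ∈ Ethics.
(i) (exactly one): Omar ∉ Ethics.
(iii): Nadia matches Omar: Nadia ∉ Ethics.
Only one task force left: Omar ∈ Quality.
Only one task force left: Nadia ∈ Quality.

Nadia: Quality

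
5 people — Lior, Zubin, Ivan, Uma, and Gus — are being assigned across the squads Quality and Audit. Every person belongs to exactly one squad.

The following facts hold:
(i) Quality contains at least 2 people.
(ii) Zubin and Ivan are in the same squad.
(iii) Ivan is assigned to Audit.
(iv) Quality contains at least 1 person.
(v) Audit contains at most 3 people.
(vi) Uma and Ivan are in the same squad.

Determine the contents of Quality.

From (iii): Ivan ∈ Audit.
(ii): Zubin matches Ivan: Zubin ∉ Quality.
(ii): Zubin matches Ivan: Zubin ∈ Audit.
(vi): Uma matches Ivan: Uma ∉ Quality.
(vi): Uma matches Ivan: Uma ∈ Audit.
(i): only 2 candidates remain for Quality, so all are in.

Quality = {Gus, Lior}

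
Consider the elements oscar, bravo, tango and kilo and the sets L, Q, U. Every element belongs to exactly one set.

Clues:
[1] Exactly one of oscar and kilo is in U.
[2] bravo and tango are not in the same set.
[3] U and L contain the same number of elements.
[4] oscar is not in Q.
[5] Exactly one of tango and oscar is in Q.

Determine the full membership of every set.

L = {bravo}; Q = {kilo, tango}; U = {oscar}

From (4): oscar ∉ Q.
(5) (exactly one): tango ∈ Q.
(2): bravo ∉ Q.
Suppose oscar ∈ L: no assignment then satisfies all the clues, so oscar ∉ L.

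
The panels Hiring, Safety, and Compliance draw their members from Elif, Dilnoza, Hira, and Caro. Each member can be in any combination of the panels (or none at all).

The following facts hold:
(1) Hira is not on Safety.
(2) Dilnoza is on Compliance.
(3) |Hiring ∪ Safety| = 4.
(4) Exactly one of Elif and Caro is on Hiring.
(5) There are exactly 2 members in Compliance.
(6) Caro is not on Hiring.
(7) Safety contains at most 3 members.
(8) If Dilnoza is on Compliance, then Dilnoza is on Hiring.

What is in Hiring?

From (1): Hira ∉ Safety.
From (2): Dilnoza ∈ Compliance.
From (6): Caro ∉ Hiring.
(4) (exactly one): Elif ∈ Hiring.
(8): Dilnoza ∈ Hiring.
Suppose Hira ∉ Hiring: no assignment then satisfies all the clues, so Hira ∈ Hiring.

Hiring = {Dilnoza, Elif, Hira}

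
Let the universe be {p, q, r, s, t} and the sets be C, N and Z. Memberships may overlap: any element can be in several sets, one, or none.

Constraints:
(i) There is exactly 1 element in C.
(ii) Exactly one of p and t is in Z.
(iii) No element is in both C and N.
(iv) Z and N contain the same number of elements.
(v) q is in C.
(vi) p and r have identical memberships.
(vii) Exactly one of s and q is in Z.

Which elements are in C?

From (v): q ∈ C.
(i): C already has 1, so the rest are out.
(iii) (disjoint): q ∉ N.

C = {q}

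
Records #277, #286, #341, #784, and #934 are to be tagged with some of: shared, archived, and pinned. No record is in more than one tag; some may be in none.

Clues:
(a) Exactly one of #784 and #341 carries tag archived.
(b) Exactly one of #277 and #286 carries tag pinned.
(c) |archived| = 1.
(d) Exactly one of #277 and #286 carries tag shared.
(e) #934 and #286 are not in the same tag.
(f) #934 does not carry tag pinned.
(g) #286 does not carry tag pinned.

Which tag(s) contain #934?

From (f): #934 ∉ pinned.
From (g): #286 ∉ pinned.
(b) (exactly one): #277 ∈ pinned.
(d) (exactly one): #286 ∈ shared.
(e): #934 ∉ shared.
Suppose #934 ∈ archived: no assignment then satisfies all the clues, so #934 ∉ archived.

#934: none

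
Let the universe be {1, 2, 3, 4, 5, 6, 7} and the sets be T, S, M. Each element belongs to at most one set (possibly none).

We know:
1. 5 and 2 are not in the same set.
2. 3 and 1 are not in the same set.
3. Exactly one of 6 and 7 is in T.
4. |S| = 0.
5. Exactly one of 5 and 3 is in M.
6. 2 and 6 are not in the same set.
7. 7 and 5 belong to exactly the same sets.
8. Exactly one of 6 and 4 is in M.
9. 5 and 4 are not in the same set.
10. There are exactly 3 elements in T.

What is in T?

T = {1, 5, 7}

(4): S already has 0, so the rest are out.
Suppose 1 ∉ T: no assignment then satisfies all the clues, so 1 ∈ T.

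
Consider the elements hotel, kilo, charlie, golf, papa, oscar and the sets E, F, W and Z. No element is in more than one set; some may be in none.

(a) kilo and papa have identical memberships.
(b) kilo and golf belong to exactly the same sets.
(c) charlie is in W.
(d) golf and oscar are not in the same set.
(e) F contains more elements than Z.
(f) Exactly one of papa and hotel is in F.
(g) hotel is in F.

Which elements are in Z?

From (c): charlie ∈ W.
From (g): hotel ∈ F.
(f) (exactly one): papa ∉ F.
(a): kilo matches papa: kilo ∉ F.
(b): golf matches kilo: golf ∉ F.
Suppose kilo ∈ Z: no assignment then satisfies all the clues, so kilo ∉ Z.

Z = {}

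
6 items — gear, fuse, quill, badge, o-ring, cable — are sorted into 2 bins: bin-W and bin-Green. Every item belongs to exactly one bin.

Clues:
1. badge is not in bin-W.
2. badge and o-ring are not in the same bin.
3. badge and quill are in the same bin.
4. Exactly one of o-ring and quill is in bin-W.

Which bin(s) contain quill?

quill: bin-Green

From (1): badge ∉ bin-W.
(3): quill matches badge: quill ∉ bin-W.
(4) (exactly one): o-ring ∈ bin-W.
Only one bin left: quill ∈ bin-Green.
Only one bin left: badge ∈ bin-Green.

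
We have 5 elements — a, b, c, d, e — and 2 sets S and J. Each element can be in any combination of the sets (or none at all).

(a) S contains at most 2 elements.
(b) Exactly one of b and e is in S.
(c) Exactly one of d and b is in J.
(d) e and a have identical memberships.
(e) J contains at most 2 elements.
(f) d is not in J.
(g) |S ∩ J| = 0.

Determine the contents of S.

S = {a, e}

From (f): d ∉ J.
(c) (exactly one): b ∈ J.
Suppose a ∉ S: no assignment then satisfies all the clues, so a ∈ S.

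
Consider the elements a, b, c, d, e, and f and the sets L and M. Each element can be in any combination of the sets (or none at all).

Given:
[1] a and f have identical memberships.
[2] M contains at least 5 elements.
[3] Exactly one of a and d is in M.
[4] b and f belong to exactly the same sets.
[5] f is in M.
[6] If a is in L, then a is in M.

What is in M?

M = {a, b, c, e, f}

From (5): f ∈ M.
(1): a matches f: a ∈ M.
(3) (exactly one): d ∉ M.
(4): b matches f: b ∈ M.
(2): only 5 candidates remain for M, so all are in.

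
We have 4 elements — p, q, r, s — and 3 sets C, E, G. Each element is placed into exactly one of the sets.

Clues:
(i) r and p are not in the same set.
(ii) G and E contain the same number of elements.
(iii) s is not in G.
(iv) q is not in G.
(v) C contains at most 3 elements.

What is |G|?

1

From (iii): s ∉ G.
From (iv): q ∉ G.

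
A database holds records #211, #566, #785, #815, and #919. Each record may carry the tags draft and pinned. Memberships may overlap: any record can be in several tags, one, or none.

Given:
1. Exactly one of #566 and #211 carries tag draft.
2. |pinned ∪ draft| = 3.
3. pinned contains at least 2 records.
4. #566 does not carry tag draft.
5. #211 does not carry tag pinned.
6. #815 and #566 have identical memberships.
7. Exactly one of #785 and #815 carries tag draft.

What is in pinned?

pinned = {#785, #919}

From (4): #566 ∉ draft.
From (5): #211 ∉ pinned.
(1) (exactly one): #211 ∈ draft.
(6): #815 matches #566: #815 ∉ draft.
(7) (exactly one): #785 ∈ draft.
Suppose #566 ∈ pinned: no assignment then satisfies all the clues, so #566 ∉ pinned.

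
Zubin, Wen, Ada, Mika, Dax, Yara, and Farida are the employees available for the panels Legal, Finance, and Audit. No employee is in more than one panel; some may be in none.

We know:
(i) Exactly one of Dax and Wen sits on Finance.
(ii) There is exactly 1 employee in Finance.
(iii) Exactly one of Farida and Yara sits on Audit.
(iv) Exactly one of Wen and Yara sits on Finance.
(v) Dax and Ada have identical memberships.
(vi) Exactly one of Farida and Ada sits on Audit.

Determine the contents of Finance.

Finance = {Wen}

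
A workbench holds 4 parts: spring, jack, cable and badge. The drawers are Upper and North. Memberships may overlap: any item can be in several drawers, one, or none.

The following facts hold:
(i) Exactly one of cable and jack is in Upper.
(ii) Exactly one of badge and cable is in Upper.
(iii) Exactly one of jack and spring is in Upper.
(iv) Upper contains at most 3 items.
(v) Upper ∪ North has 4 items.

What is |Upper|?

2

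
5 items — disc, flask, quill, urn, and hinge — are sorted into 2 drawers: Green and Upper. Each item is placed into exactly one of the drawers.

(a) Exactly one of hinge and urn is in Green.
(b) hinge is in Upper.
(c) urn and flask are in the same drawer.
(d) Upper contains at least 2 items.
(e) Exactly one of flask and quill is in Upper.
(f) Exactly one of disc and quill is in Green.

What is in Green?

From (b): hinge ∈ Upper.
(a) (exactly one): urn ∈ Green.
(c): flask matches urn: flask ∈ Green.
(e) (exactly one): quill ∈ Upper.
(f) (exactly one): disc ∈ Green.

Green = {disc, flask, urn}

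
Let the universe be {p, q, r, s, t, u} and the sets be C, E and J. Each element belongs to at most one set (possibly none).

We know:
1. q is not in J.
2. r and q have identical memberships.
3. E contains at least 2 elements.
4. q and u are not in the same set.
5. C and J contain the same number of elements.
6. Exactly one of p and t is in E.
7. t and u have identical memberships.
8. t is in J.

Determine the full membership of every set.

C = {q, r}; E = {p, s}; J = {t, u}

From (1): q ∉ J.
From (8): t ∈ J.
(2): r matches q: r ∉ J.
(6) (exactly one): p ∈ E.
(7): u matches t: u ∉ C.
(7): u matches t: u ∉ E.
(7): u matches t: u ∈ J.
Suppose q ∉ C: no assignment then satisfies all the clues, so q ∈ C.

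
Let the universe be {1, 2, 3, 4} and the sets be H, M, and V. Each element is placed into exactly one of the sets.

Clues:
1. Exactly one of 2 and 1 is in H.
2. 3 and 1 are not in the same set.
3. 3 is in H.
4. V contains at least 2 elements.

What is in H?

H = {2, 3}

From (3): 3 ∈ H.
(2): 1 ∉ H.
(1) (exactly one): 2 ∈ H.
(4): only 2 candidates remain for V, so all are in.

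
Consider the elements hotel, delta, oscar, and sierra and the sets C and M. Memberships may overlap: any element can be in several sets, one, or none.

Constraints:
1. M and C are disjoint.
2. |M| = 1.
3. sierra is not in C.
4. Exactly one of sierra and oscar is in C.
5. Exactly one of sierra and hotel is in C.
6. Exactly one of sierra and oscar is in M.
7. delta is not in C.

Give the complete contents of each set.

From (3): sierra ∉ C.
From (7): delta ∉ C.
(4) (exactly one): oscar ∈ C.
(5) (exactly one): hotel ∈ C.
(1) (disjoint): hotel ∉ M.
(1) (disjoint): oscar ∉ M.
(6) (exactly one): sierra ∈ M.
(2): M already has 1, so the rest are out.

C = {hotel, oscar}; M = {sierra}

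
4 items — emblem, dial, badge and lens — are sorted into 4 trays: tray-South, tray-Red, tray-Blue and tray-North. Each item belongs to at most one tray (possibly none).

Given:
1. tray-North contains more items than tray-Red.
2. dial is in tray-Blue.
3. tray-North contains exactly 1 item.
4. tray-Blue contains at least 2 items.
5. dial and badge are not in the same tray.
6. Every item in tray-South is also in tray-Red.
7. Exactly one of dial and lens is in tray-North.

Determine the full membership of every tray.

tray-South = {}; tray-Red = {}; tray-Blue = {dial, emblem}; tray-North = {lens}

From (2): dial ∈ tray-Blue.
(5): badge ∉ tray-Blue.
(7) (exactly one): lens ∈ tray-North.
(3): tray-North already has 1, so the rest are out.
(4): only 2 candidates remain for tray-Blue, so all are in.
Suppose badge ∈ tray-South: no assignment then satisfies all the clues, so badge ∉ tray-South.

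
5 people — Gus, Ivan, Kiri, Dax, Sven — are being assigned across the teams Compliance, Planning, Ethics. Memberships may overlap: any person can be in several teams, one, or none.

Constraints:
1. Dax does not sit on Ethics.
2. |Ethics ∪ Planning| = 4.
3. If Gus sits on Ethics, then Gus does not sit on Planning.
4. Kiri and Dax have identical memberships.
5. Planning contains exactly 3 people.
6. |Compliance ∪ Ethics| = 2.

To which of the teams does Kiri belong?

Kiri: Planning

From (1): Dax ∉ Ethics.
(4): Kiri matches Dax: Kiri ∉ Ethics.
Suppose Kiri ∈ Compliance: no assignment then satisfies all the clues, so Kiri ∉ Compliance.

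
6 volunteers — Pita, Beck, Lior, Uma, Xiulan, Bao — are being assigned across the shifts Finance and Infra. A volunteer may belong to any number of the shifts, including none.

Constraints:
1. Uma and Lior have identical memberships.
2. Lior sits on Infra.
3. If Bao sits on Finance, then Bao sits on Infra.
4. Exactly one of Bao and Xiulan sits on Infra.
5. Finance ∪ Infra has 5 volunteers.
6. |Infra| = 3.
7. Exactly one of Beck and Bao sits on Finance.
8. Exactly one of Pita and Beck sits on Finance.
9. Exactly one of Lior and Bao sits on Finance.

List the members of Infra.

Infra = {Bao, Lior, Uma}

From (2): Lior ∈ Infra.
(1): Uma matches Lior: Uma ∈ Infra.
Suppose Pita ∈ Infra: no assignment then satisfies all the clues, so Pita ∉ Infra.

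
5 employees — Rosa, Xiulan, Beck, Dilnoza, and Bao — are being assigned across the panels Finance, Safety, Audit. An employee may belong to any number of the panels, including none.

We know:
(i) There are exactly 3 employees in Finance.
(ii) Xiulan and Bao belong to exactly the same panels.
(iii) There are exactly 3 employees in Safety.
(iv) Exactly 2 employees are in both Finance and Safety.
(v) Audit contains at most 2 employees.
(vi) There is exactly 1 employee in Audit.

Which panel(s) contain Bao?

Bao: Finance, Safety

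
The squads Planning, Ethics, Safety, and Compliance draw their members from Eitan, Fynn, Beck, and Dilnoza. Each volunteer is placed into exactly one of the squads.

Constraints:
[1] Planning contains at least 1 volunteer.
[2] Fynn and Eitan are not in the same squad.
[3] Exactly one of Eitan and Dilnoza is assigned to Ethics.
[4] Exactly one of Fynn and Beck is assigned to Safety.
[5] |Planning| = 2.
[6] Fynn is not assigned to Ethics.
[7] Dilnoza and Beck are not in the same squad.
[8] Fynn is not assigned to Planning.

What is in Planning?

Planning = {Beck, Eitan}

From (6): Fynn ∉ Ethics.
From (8): Fynn ∉ Planning.
Suppose Eitan ∉ Planning: no assignment then satisfies all the clues, so Eitan ∈ Planning.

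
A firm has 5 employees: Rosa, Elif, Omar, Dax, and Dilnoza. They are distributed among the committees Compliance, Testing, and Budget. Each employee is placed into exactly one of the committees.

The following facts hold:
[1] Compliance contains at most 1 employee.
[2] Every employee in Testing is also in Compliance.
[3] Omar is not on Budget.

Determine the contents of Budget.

Budget = {Dax, Dilnoza, Elif, Rosa}

From (3): Omar ∉ Budget.
Suppose Rosa ∉ Budget: no assignment then satisfies all the clues, so Rosa ∈ Budget.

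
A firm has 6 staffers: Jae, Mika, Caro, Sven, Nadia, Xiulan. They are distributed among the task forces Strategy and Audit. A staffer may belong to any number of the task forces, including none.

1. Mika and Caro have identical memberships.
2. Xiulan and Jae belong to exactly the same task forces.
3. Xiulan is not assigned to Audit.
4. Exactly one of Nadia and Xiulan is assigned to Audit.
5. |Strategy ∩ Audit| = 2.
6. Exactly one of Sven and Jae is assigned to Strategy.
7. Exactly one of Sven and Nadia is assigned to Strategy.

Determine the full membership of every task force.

Strategy = {Caro, Mika, Sven}; Audit = {Caro, Mika, Nadia}

From (3): Xiulan ∉ Audit.
(2): Jae matches Xiulan: Jae ∉ Audit.
(4) (exactly one): Nadia ∈ Audit.
Suppose Jae ∈ Strategy: no assignment then satisfies all the clues, so Jae ∉ Strategy.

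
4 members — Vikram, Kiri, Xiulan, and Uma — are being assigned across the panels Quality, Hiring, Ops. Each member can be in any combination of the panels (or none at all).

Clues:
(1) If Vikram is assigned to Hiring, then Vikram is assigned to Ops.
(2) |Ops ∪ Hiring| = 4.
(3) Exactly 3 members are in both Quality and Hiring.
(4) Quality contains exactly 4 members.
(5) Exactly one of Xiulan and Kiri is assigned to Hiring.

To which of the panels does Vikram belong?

Vikram: Hiring, Ops, Quality

(4): only 4 candidates remain for Quality, so all are in.
Suppose Vikram ∉ Hiring: no assignment then satisfies all the clues, so Vikram ∈ Hiring.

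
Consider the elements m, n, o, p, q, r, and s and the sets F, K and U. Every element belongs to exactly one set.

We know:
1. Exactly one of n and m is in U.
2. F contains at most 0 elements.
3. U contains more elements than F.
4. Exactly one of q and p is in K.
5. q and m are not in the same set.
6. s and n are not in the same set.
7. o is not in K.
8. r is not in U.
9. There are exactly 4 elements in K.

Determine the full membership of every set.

F = {}; K = {m, p, r, s}; U = {n, o, q}

From (7): o ∉ K.
From (8): r ∉ U.
(2): F already has 0, so the rest are out.
Only one set left: o ∈ U.
Only one set left: r ∈ K.
Suppose m ∉ K: no assignment then satisfies all the clues, so m ∈ K.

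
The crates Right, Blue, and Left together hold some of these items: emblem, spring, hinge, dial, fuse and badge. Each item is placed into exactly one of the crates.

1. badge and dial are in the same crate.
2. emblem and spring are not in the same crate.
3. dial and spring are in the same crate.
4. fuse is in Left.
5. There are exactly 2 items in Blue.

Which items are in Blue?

Blue = {emblem, hinge}

From (4): fuse ∈ Left.
Suppose emblem ∉ Blue: no assignment then satisfies all the clues, so emblem ∈ Blue.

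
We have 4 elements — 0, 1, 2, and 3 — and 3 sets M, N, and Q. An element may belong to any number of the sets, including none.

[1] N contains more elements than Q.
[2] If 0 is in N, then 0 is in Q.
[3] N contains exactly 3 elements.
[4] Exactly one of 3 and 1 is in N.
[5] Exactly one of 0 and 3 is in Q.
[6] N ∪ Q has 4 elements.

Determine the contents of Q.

Q = {0, 1}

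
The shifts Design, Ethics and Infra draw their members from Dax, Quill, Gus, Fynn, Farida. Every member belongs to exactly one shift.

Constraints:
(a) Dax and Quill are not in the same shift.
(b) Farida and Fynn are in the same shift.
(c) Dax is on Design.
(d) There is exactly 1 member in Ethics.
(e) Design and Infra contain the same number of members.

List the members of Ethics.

From (c): Dax ∈ Design.
(a): Quill ∉ Design.
Suppose Quill ∉ Ethics: no assignment then satisfies all the clues, so Quill ∈ Ethics.

Ethics = {Quill}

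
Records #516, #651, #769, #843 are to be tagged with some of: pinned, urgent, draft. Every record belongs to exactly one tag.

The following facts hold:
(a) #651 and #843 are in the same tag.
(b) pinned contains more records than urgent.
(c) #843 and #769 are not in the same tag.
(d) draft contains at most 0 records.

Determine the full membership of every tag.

pinned = {#516, #651, #843}; urgent = {#769}; draft = {}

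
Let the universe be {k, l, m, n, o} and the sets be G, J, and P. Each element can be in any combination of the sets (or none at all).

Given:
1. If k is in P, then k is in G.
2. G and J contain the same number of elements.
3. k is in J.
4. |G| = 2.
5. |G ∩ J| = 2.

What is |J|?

2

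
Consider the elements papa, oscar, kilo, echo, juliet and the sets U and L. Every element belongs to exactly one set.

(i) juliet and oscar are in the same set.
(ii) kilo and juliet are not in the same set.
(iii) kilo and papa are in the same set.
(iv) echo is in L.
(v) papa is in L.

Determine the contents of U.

U = {juliet, oscar}

From (iv): echo ∈ L.
From (v): papa ∈ L.
(iii): kilo matches papa: kilo ∉ U.
(iii): kilo matches papa: kilo ∈ L.
(ii): juliet ∉ L.
Only one set left: juliet ∈ U.
(i): oscar matches juliet: oscar ∈ U.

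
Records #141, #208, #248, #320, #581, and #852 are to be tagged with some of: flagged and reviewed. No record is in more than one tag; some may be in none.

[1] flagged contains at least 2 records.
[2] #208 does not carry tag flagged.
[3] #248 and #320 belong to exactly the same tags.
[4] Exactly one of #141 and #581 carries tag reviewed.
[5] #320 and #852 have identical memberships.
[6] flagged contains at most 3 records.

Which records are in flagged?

From (2): #208 ∉ flagged.
Suppose #141 ∈ flagged: no assignment then satisfies all the clues, so #141 ∉ flagged.

flagged = {#248, #320, #852}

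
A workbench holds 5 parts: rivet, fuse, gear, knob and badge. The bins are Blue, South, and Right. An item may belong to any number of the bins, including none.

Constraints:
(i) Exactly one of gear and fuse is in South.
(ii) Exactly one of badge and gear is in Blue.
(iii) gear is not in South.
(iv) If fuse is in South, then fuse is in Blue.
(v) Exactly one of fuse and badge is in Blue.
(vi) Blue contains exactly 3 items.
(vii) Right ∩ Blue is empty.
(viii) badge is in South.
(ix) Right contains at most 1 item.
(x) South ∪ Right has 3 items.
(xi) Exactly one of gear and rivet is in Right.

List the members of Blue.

From (iii): gear ∉ South.
From (viii): badge ∈ South.
(i) (exactly one): fuse ∈ South.
(iv): fuse ∈ Blue.
(v) (exactly one): badge ∉ Blue.
(vii) (disjoint): fuse ∉ Right.
(ii) (exactly one): gear ∈ Blue.
(vii) (disjoint): gear ∉ Right.
(xi) (exactly one): rivet ∈ Right.
(vii) (disjoint): rivet ∉ Blue.
(ix): Right already has 1, so the rest are out.
(vi): only 3 candidates remain for Blue, so all are in.

Blue = {fuse, gear, knob}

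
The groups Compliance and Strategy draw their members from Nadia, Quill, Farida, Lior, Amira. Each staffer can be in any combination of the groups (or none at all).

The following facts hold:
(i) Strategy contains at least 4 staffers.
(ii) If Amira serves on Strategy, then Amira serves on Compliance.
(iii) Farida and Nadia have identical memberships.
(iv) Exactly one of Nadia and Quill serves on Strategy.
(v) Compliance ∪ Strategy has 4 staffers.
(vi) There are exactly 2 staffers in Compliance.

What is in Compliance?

Compliance = {Amira, Lior}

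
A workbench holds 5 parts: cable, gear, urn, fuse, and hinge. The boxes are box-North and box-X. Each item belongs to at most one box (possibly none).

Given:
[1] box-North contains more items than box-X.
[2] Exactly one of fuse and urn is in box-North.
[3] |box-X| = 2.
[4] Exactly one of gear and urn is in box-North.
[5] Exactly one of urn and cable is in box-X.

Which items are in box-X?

box-X = {hinge, urn}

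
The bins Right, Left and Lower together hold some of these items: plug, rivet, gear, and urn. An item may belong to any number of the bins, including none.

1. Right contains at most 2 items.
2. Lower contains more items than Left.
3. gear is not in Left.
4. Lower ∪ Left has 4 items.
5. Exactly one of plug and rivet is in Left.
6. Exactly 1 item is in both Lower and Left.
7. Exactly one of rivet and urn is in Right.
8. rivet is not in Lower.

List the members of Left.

Left = {rivet, urn}

From (3): gear ∉ Left.
From (8): rivet ∉ Lower.
Suppose plug ∈ Left: no assignment then satisfies all the clues, so plug ∉ Left.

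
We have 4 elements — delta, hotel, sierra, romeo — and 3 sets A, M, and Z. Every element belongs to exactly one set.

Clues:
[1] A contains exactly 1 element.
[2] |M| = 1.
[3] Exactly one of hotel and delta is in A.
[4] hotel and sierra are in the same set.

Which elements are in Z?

Z = {hotel, sierra}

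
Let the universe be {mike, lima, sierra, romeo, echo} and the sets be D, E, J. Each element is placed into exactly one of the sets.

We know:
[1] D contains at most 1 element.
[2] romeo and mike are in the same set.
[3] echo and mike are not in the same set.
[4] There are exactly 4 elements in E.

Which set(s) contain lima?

lima: E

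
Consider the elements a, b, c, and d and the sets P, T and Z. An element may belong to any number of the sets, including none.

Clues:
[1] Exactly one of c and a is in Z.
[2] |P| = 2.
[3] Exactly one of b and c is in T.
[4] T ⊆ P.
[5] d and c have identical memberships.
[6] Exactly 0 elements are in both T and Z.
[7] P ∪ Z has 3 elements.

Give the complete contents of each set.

P = {c, d}; T = {c, d}; Z = {a}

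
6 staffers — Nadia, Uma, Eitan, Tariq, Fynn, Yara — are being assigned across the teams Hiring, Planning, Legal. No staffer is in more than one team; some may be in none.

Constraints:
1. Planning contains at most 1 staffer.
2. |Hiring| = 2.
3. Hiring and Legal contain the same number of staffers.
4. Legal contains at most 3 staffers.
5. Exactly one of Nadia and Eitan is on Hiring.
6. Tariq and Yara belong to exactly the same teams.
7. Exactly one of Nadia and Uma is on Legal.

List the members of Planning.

Planning = {}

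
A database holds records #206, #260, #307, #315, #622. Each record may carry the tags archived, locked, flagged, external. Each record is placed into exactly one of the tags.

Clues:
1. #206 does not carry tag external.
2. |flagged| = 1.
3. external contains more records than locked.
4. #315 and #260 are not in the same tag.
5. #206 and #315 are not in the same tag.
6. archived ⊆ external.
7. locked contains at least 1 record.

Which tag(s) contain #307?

#307: external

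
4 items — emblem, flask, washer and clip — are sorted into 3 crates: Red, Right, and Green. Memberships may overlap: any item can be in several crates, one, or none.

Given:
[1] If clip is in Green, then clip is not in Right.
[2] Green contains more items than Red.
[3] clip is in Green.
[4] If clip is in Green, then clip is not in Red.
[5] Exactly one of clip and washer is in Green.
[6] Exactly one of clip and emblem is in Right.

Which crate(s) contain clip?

clip: Green

From (3): clip ∈ Green.
(1): clip ∉ Right.
(4): clip ∉ Red.
(5) (exactly one): washer ∉ Green.
(6) (exactly one): emblem ∈ Right.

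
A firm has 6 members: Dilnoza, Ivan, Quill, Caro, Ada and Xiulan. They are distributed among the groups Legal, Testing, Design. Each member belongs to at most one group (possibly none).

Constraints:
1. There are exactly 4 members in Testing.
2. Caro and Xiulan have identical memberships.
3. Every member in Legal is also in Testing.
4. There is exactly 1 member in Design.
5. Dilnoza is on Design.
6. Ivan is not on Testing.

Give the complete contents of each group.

Legal = {}; Testing = {Ada, Caro, Quill, Xiulan}; Design = {Dilnoza}

From (5): Dilnoza ∈ Design.
From (6): Ivan ∉ Testing.
(1): only 4 candidates remain for Testing, so all are in.
(3) contrapositive: Ivan ∉ Legal.
(4): Design already has 1, so the rest are out.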